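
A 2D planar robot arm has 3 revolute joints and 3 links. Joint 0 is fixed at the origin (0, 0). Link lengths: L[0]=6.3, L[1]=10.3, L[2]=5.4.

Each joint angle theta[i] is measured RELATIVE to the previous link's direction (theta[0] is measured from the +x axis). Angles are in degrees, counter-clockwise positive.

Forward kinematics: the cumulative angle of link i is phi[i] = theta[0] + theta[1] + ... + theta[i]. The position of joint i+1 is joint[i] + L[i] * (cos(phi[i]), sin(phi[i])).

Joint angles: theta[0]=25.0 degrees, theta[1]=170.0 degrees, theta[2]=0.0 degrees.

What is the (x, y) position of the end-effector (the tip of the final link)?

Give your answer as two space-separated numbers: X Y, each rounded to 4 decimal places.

Answer: -9.4553 -1.4010

Derivation:
joint[0] = (0.0000, 0.0000)  (base)
link 0: phi[0] = 25 = 25 deg
  cos(25 deg) = 0.9063, sin(25 deg) = 0.4226
  joint[1] = (0.0000, 0.0000) + 6.3 * (0.9063, 0.4226) = (0.0000 + 5.7097, 0.0000 + 2.6625) = (5.7097, 2.6625)
link 1: phi[1] = 25 + 170 = 195 deg
  cos(195 deg) = -0.9659, sin(195 deg) = -0.2588
  joint[2] = (5.7097, 2.6625) + 10.3 * (-0.9659, -0.2588) = (5.7097 + -9.9490, 2.6625 + -2.6658) = (-4.2393, -0.0033)
link 2: phi[2] = 25 + 170 + 0 = 195 deg
  cos(195 deg) = -0.9659, sin(195 deg) = -0.2588
  joint[3] = (-4.2393, -0.0033) + 5.4 * (-0.9659, -0.2588) = (-4.2393 + -5.2160, -0.0033 + -1.3976) = (-9.4553, -1.4010)
End effector: (-9.4553, -1.4010)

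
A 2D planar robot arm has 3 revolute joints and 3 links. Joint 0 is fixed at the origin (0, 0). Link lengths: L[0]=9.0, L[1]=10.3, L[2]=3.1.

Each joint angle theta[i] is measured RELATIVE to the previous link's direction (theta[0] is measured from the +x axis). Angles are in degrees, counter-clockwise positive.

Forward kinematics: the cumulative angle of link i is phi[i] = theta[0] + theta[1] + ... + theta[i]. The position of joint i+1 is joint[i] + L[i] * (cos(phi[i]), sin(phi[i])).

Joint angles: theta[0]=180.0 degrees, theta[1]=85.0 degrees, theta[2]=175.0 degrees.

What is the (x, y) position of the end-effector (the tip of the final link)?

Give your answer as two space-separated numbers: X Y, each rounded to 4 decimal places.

Answer: -9.3594 -7.2079

Derivation:
joint[0] = (0.0000, 0.0000)  (base)
link 0: phi[0] = 180 = 180 deg
  cos(180 deg) = -1.0000, sin(180 deg) = 0.0000
  joint[1] = (0.0000, 0.0000) + 9 * (-1.0000, 0.0000) = (0.0000 + -9.0000, 0.0000 + 0.0000) = (-9.0000, 0.0000)
link 1: phi[1] = 180 + 85 = 265 deg
  cos(265 deg) = -0.0872, sin(265 deg) = -0.9962
  joint[2] = (-9.0000, 0.0000) + 10.3 * (-0.0872, -0.9962) = (-9.0000 + -0.8977, 0.0000 + -10.2608) = (-9.8977, -10.2608)
link 2: phi[2] = 180 + 85 + 175 = 440 deg
  cos(440 deg) = 0.1736, sin(440 deg) = 0.9848
  joint[3] = (-9.8977, -10.2608) + 3.1 * (0.1736, 0.9848) = (-9.8977 + 0.5383, -10.2608 + 3.0529) = (-9.3594, -7.2079)
End effector: (-9.3594, -7.2079)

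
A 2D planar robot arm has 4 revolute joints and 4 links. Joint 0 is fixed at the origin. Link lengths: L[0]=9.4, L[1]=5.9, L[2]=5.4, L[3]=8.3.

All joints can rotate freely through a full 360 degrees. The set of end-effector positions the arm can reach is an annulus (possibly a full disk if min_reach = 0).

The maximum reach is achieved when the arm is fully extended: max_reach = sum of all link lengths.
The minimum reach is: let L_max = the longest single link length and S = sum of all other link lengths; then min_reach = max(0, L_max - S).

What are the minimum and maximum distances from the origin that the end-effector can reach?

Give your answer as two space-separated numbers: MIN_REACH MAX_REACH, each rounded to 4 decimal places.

Link lengths: [9.4, 5.9, 5.4, 8.3]
max_reach = 9.4 + 5.9 + 5.4 + 8.3 = 29
L_max = max([9.4, 5.9, 5.4, 8.3]) = 9.4
S (sum of others) = 29 - 9.4 = 19.6
min_reach = max(0, 9.4 - 19.6) = max(0, -10.2) = 0

Answer: 0.0000 29.0000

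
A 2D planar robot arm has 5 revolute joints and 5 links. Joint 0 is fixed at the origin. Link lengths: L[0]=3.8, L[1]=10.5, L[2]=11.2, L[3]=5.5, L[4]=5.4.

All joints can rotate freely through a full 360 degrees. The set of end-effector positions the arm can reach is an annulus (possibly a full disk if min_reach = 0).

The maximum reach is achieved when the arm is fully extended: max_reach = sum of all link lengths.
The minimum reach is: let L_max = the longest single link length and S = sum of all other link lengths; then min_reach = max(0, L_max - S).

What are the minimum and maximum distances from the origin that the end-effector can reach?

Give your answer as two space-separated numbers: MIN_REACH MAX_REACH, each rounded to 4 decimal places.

Answer: 0.0000 36.4000

Derivation:
Link lengths: [3.8, 10.5, 11.2, 5.5, 5.4]
max_reach = 3.8 + 10.5 + 11.2 + 5.5 + 5.4 = 36.4
L_max = max([3.8, 10.5, 11.2, 5.5, 5.4]) = 11.2
S (sum of others) = 36.4 - 11.2 = 25.2
min_reach = max(0, 11.2 - 25.2) = max(0, -14) = 0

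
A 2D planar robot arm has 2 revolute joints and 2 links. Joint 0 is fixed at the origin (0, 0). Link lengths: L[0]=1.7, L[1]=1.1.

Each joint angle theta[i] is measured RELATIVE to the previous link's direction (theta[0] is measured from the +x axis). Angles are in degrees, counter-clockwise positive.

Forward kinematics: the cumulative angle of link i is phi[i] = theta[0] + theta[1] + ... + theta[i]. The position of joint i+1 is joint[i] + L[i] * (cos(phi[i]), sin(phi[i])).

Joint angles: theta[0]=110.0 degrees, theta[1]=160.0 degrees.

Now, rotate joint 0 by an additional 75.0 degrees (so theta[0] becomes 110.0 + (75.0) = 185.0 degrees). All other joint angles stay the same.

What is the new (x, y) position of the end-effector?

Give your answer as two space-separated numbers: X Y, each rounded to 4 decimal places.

joint[0] = (0.0000, 0.0000)  (base)
link 0: phi[0] = 185 = 185 deg
  cos(185 deg) = -0.9962, sin(185 deg) = -0.0872
  joint[1] = (0.0000, 0.0000) + 1.7 * (-0.9962, -0.0872) = (0.0000 + -1.6935, 0.0000 + -0.1482) = (-1.6935, -0.1482)
link 1: phi[1] = 185 + 160 = 345 deg
  cos(345 deg) = 0.9659, sin(345 deg) = -0.2588
  joint[2] = (-1.6935, -0.1482) + 1.1 * (0.9659, -0.2588) = (-1.6935 + 1.0625, -0.1482 + -0.2847) = (-0.6310, -0.4329)
End effector: (-0.6310, -0.4329)

Answer: -0.6310 -0.4329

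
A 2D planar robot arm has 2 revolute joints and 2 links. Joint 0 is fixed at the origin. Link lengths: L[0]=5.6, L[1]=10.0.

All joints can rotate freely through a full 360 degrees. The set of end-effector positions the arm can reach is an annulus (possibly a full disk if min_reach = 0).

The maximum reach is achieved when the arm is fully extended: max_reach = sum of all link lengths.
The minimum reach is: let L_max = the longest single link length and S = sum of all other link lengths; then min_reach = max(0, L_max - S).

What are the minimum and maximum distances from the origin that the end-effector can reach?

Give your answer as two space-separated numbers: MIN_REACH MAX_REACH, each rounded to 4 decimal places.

Answer: 4.4000 15.6000

Derivation:
Link lengths: [5.6, 10.0]
max_reach = 5.6 + 10 = 15.6
L_max = max([5.6, 10.0]) = 10
S (sum of others) = 15.6 - 10 = 5.6
min_reach = max(0, 10 - 5.6) = max(0, 4.4) = 4.4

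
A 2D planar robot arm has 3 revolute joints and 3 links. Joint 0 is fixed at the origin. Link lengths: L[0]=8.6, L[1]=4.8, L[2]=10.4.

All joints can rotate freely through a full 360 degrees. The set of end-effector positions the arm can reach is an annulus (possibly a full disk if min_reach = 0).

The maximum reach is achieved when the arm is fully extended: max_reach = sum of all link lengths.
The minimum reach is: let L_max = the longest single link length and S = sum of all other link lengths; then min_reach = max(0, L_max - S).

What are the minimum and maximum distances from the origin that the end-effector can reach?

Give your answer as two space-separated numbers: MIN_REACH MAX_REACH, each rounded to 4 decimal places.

Link lengths: [8.6, 4.8, 10.4]
max_reach = 8.6 + 4.8 + 10.4 = 23.8
L_max = max([8.6, 4.8, 10.4]) = 10.4
S (sum of others) = 23.8 - 10.4 = 13.4
min_reach = max(0, 10.4 - 13.4) = max(0, -3) = 0

Answer: 0.0000 23.8000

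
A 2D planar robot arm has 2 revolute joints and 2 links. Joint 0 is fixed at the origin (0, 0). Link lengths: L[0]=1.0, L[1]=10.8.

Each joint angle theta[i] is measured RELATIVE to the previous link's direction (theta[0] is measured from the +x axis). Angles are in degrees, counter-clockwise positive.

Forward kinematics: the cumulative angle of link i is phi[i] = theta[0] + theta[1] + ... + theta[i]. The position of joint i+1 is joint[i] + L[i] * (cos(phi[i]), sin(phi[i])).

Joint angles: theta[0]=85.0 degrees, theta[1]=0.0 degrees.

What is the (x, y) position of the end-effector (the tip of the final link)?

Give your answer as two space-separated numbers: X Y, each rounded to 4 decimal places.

Answer: 1.0284 11.7551

Derivation:
joint[0] = (0.0000, 0.0000)  (base)
link 0: phi[0] = 85 = 85 deg
  cos(85 deg) = 0.0872, sin(85 deg) = 0.9962
  joint[1] = (0.0000, 0.0000) + 1 * (0.0872, 0.9962) = (0.0000 + 0.0872, 0.0000 + 0.9962) = (0.0872, 0.9962)
link 1: phi[1] = 85 + 0 = 85 deg
  cos(85 deg) = 0.0872, sin(85 deg) = 0.9962
  joint[2] = (0.0872, 0.9962) + 10.8 * (0.0872, 0.9962) = (0.0872 + 0.9413, 0.9962 + 10.7589) = (1.0284, 11.7551)
End effector: (1.0284, 11.7551)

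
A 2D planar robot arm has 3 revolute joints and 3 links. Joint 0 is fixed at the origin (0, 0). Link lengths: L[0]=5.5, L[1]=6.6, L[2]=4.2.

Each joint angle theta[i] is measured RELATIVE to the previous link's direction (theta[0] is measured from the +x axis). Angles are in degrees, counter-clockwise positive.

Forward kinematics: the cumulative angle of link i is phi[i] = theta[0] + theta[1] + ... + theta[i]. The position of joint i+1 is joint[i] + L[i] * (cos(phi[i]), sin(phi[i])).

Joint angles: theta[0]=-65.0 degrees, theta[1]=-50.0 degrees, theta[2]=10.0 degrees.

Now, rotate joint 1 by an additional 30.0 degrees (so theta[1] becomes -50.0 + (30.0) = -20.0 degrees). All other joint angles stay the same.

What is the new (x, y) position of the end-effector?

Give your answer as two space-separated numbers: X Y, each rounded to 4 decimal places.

Answer: 3.9867 -15.6165

Derivation:
joint[0] = (0.0000, 0.0000)  (base)
link 0: phi[0] = -65 = -65 deg
  cos(-65 deg) = 0.4226, sin(-65 deg) = -0.9063
  joint[1] = (0.0000, 0.0000) + 5.5 * (0.4226, -0.9063) = (0.0000 + 2.3244, 0.0000 + -4.9847) = (2.3244, -4.9847)
link 1: phi[1] = -65 + -20 = -85 deg
  cos(-85 deg) = 0.0872, sin(-85 deg) = -0.9962
  joint[2] = (2.3244, -4.9847) + 6.6 * (0.0872, -0.9962) = (2.3244 + 0.5752, -4.9847 + -6.5749) = (2.8996, -11.5596)
link 2: phi[2] = -65 + -20 + 10 = -75 deg
  cos(-75 deg) = 0.2588, sin(-75 deg) = -0.9659
  joint[3] = (2.8996, -11.5596) + 4.2 * (0.2588, -0.9659) = (2.8996 + 1.0870, -11.5596 + -4.0569) = (3.9867, -15.6165)
End effector: (3.9867, -15.6165)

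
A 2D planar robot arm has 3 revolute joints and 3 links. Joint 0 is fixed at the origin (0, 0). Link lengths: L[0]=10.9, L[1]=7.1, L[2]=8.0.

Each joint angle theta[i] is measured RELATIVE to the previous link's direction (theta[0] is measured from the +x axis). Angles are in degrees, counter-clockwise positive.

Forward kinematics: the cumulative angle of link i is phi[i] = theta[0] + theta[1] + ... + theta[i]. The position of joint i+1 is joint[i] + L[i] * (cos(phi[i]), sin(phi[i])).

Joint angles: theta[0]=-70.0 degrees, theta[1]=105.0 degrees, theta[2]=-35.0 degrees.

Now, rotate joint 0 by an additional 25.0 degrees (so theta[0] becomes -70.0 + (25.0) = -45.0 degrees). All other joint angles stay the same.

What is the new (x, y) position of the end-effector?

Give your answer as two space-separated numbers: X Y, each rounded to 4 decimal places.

joint[0] = (0.0000, 0.0000)  (base)
link 0: phi[0] = -45 = -45 deg
  cos(-45 deg) = 0.7071, sin(-45 deg) = -0.7071
  joint[1] = (0.0000, 0.0000) + 10.9 * (0.7071, -0.7071) = (0.0000 + 7.7075, 0.0000 + -7.7075) = (7.7075, -7.7075)
link 1: phi[1] = -45 + 105 = 60 deg
  cos(60 deg) = 0.5000, sin(60 deg) = 0.8660
  joint[2] = (7.7075, -7.7075) + 7.1 * (0.5000, 0.8660) = (7.7075 + 3.5500, -7.7075 + 6.1488) = (11.2575, -1.5587)
link 2: phi[2] = -45 + 105 + -35 = 25 deg
  cos(25 deg) = 0.9063, sin(25 deg) = 0.4226
  joint[3] = (11.2575, -1.5587) + 8 * (0.9063, 0.4226) = (11.2575 + 7.2505, -1.5587 + 3.3809) = (18.5079, 1.8223)
End effector: (18.5079, 1.8223)

Answer: 18.5079 1.8223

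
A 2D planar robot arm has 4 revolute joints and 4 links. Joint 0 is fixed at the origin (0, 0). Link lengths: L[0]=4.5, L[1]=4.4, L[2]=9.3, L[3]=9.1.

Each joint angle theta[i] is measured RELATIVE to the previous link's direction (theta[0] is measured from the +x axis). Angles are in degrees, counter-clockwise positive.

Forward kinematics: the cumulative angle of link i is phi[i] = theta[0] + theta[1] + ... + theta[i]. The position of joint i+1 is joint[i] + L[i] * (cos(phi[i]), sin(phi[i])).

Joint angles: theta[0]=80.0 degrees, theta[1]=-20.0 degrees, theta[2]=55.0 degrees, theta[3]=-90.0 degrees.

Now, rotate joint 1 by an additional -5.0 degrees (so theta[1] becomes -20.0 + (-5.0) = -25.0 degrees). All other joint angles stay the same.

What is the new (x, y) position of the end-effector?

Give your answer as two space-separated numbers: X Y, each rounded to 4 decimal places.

joint[0] = (0.0000, 0.0000)  (base)
link 0: phi[0] = 80 = 80 deg
  cos(80 deg) = 0.1736, sin(80 deg) = 0.9848
  joint[1] = (0.0000, 0.0000) + 4.5 * (0.1736, 0.9848) = (0.0000 + 0.7814, 0.0000 + 4.4316) = (0.7814, 4.4316)
link 1: phi[1] = 80 + -25 = 55 deg
  cos(55 deg) = 0.5736, sin(55 deg) = 0.8192
  joint[2] = (0.7814, 4.4316) + 4.4 * (0.5736, 0.8192) = (0.7814 + 2.5237, 4.4316 + 3.6043) = (3.3052, 8.0359)
link 2: phi[2] = 80 + -25 + 55 = 110 deg
  cos(110 deg) = -0.3420, sin(110 deg) = 0.9397
  joint[3] = (3.3052, 8.0359) + 9.3 * (-0.3420, 0.9397) = (3.3052 + -3.1808, 8.0359 + 8.7391) = (0.1244, 16.7750)
link 3: phi[3] = 80 + -25 + 55 + -90 = 20 deg
  cos(20 deg) = 0.9397, sin(20 deg) = 0.3420
  joint[4] = (0.1244, 16.7750) + 9.1 * (0.9397, 0.3420) = (0.1244 + 8.5512, 16.7750 + 3.1124) = (8.6756, 19.8874)
End effector: (8.6756, 19.8874)

Answer: 8.6756 19.8874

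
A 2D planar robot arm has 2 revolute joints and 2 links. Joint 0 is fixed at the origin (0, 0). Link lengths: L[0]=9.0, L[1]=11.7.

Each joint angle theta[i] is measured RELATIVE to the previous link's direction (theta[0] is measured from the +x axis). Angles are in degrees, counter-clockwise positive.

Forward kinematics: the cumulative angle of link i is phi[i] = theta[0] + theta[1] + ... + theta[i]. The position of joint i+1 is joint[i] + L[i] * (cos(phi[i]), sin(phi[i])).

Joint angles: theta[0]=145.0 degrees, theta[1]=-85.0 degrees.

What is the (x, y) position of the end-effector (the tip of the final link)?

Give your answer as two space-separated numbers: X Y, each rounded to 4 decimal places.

Answer: -1.5224 15.2947

Derivation:
joint[0] = (0.0000, 0.0000)  (base)
link 0: phi[0] = 145 = 145 deg
  cos(145 deg) = -0.8192, sin(145 deg) = 0.5736
  joint[1] = (0.0000, 0.0000) + 9 * (-0.8192, 0.5736) = (0.0000 + -7.3724, 0.0000 + 5.1622) = (-7.3724, 5.1622)
link 1: phi[1] = 145 + -85 = 60 deg
  cos(60 deg) = 0.5000, sin(60 deg) = 0.8660
  joint[2] = (-7.3724, 5.1622) + 11.7 * (0.5000, 0.8660) = (-7.3724 + 5.8500, 5.1622 + 10.1325) = (-1.5224, 15.2947)
End effector: (-1.5224, 15.2947)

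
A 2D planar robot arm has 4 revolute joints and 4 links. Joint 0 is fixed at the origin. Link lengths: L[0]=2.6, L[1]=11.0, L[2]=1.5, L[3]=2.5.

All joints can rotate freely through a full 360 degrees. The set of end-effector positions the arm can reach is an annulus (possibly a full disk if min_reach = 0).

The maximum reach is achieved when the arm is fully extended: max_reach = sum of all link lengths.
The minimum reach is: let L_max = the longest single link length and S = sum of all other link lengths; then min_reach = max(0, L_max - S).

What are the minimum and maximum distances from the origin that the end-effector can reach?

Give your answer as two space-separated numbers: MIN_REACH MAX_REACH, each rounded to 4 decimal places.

Link lengths: [2.6, 11.0, 1.5, 2.5]
max_reach = 2.6 + 11 + 1.5 + 2.5 = 17.6
L_max = max([2.6, 11.0, 1.5, 2.5]) = 11
S (sum of others) = 17.6 - 11 = 6.6
min_reach = max(0, 11 - 6.6) = max(0, 4.4) = 4.4

Answer: 4.4000 17.6000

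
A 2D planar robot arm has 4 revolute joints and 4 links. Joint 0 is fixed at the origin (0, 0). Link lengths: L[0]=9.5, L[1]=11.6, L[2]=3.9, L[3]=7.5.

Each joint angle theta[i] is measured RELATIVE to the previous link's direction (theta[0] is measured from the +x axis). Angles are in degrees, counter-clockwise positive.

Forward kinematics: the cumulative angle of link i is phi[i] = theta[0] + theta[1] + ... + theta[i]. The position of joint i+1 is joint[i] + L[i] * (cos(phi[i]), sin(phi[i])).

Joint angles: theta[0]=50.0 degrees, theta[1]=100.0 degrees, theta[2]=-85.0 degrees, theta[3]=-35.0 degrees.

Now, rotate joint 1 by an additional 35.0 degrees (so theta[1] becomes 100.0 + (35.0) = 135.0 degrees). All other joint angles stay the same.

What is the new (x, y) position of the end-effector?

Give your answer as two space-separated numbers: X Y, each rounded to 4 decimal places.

joint[0] = (0.0000, 0.0000)  (base)
link 0: phi[0] = 50 = 50 deg
  cos(50 deg) = 0.6428, sin(50 deg) = 0.7660
  joint[1] = (0.0000, 0.0000) + 9.5 * (0.6428, 0.7660) = (0.0000 + 6.1065, 0.0000 + 7.2774) = (6.1065, 7.2774)
link 1: phi[1] = 50 + 135 = 185 deg
  cos(185 deg) = -0.9962, sin(185 deg) = -0.0872
  joint[2] = (6.1065, 7.2774) + 11.6 * (-0.9962, -0.0872) = (6.1065 + -11.5559, 7.2774 + -1.0110) = (-5.4494, 6.2664)
link 2: phi[2] = 50 + 135 + -85 = 100 deg
  cos(100 deg) = -0.1736, sin(100 deg) = 0.9848
  joint[3] = (-5.4494, 6.2664) + 3.9 * (-0.1736, 0.9848) = (-5.4494 + -0.6772, 6.2664 + 3.8408) = (-6.1266, 10.1072)
link 3: phi[3] = 50 + 135 + -85 + -35 = 65 deg
  cos(65 deg) = 0.4226, sin(65 deg) = 0.9063
  joint[4] = (-6.1266, 10.1072) + 7.5 * (0.4226, 0.9063) = (-6.1266 + 3.1696, 10.1072 + 6.7973) = (-2.9570, 16.9045)
End effector: (-2.9570, 16.9045)

Answer: -2.9570 16.9045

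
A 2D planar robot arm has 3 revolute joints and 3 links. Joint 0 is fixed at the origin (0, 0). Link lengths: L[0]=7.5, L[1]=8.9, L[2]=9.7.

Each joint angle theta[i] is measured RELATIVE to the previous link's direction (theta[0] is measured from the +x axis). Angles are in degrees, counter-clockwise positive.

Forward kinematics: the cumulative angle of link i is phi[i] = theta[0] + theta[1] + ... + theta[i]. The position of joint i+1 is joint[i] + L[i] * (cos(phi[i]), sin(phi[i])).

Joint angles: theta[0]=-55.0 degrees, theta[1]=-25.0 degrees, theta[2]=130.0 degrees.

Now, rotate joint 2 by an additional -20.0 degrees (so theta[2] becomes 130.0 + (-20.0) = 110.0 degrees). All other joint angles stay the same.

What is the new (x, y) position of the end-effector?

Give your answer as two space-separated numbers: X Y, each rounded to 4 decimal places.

joint[0] = (0.0000, 0.0000)  (base)
link 0: phi[0] = -55 = -55 deg
  cos(-55 deg) = 0.5736, sin(-55 deg) = -0.8192
  joint[1] = (0.0000, 0.0000) + 7.5 * (0.5736, -0.8192) = (0.0000 + 4.3018, 0.0000 + -6.1436) = (4.3018, -6.1436)
link 1: phi[1] = -55 + -25 = -80 deg
  cos(-80 deg) = 0.1736, sin(-80 deg) = -0.9848
  joint[2] = (4.3018, -6.1436) + 8.9 * (0.1736, -0.9848) = (4.3018 + 1.5455, -6.1436 + -8.7648) = (5.8473, -14.9084)
link 2: phi[2] = -55 + -25 + 110 = 30 deg
  cos(30 deg) = 0.8660, sin(30 deg) = 0.5000
  joint[3] = (5.8473, -14.9084) + 9.7 * (0.8660, 0.5000) = (5.8473 + 8.4004, -14.9084 + 4.8500) = (14.2477, -10.0584)
End effector: (14.2477, -10.0584)

Answer: 14.2477 -10.0584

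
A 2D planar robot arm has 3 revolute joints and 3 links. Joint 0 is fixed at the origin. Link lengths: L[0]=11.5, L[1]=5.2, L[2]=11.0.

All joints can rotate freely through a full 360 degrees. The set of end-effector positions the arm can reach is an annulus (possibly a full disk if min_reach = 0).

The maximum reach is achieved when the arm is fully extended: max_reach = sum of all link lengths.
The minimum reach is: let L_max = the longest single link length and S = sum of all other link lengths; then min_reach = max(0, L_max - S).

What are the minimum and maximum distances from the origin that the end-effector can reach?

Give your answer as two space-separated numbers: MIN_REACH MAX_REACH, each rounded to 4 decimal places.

Answer: 0.0000 27.7000

Derivation:
Link lengths: [11.5, 5.2, 11.0]
max_reach = 11.5 + 5.2 + 11 = 27.7
L_max = max([11.5, 5.2, 11.0]) = 11.5
S (sum of others) = 27.7 - 11.5 = 16.2
min_reach = max(0, 11.5 - 16.2) = max(0, -4.7) = 0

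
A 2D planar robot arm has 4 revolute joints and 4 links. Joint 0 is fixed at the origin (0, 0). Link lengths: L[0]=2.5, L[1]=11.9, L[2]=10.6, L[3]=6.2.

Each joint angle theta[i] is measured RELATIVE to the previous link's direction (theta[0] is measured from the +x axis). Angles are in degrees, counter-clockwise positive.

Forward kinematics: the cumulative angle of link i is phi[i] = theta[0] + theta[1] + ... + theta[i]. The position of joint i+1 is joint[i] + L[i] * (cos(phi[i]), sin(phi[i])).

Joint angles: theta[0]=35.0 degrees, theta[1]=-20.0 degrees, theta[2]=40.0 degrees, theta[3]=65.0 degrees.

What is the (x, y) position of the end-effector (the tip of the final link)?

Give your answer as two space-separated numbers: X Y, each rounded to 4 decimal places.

joint[0] = (0.0000, 0.0000)  (base)
link 0: phi[0] = 35 = 35 deg
  cos(35 deg) = 0.8192, sin(35 deg) = 0.5736
  joint[1] = (0.0000, 0.0000) + 2.5 * (0.8192, 0.5736) = (0.0000 + 2.0479, 0.0000 + 1.4339) = (2.0479, 1.4339)
link 1: phi[1] = 35 + -20 = 15 deg
  cos(15 deg) = 0.9659, sin(15 deg) = 0.2588
  joint[2] = (2.0479, 1.4339) + 11.9 * (0.9659, 0.2588) = (2.0479 + 11.4945, 1.4339 + 3.0799) = (13.5424, 4.5139)
link 2: phi[2] = 35 + -20 + 40 = 55 deg
  cos(55 deg) = 0.5736, sin(55 deg) = 0.8192
  joint[3] = (13.5424, 4.5139) + 10.6 * (0.5736, 0.8192) = (13.5424 + 6.0799, 4.5139 + 8.6830) = (19.6223, 13.1969)
link 3: phi[3] = 35 + -20 + 40 + 65 = 120 deg
  cos(120 deg) = -0.5000, sin(120 deg) = 0.8660
  joint[4] = (19.6223, 13.1969) + 6.2 * (-0.5000, 0.8660) = (19.6223 + -3.1000, 13.1969 + 5.3694) = (16.5223, 18.5663)
End effector: (16.5223, 18.5663)

Answer: 16.5223 18.5663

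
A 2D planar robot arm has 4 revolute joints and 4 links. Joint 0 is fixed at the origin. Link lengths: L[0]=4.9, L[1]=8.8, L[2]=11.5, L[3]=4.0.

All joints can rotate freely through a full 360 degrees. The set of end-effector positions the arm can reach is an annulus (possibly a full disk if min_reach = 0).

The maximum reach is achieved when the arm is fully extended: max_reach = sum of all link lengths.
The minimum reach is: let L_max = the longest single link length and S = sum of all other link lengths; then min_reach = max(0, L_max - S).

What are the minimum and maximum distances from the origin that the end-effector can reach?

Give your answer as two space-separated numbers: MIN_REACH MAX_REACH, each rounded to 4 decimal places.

Link lengths: [4.9, 8.8, 11.5, 4.0]
max_reach = 4.9 + 8.8 + 11.5 + 4 = 29.2
L_max = max([4.9, 8.8, 11.5, 4.0]) = 11.5
S (sum of others) = 29.2 - 11.5 = 17.7
min_reach = max(0, 11.5 - 17.7) = max(0, -6.2) = 0

Answer: 0.0000 29.2000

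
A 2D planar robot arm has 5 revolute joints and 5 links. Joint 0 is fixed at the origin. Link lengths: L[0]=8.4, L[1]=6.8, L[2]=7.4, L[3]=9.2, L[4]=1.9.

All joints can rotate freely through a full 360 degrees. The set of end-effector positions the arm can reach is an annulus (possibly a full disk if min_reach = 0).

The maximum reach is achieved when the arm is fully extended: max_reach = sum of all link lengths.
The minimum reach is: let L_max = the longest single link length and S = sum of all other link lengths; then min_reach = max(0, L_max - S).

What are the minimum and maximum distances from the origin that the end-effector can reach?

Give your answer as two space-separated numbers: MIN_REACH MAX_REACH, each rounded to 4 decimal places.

Link lengths: [8.4, 6.8, 7.4, 9.2, 1.9]
max_reach = 8.4 + 6.8 + 7.4 + 9.2 + 1.9 = 33.7
L_max = max([8.4, 6.8, 7.4, 9.2, 1.9]) = 9.2
S (sum of others) = 33.7 - 9.2 = 24.5
min_reach = max(0, 9.2 - 24.5) = max(0, -15.3) = 0

Answer: 0.0000 33.7000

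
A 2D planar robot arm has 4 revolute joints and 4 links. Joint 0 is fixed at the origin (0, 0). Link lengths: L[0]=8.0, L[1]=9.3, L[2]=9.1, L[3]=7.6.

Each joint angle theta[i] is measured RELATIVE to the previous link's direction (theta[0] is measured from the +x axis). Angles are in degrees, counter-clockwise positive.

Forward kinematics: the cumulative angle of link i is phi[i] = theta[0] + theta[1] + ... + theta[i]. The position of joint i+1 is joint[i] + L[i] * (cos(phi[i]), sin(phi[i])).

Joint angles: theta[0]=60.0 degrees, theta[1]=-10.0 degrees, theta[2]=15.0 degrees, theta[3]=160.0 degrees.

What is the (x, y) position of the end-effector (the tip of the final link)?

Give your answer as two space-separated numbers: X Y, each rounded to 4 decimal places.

Answer: 8.4497 16.9258

Derivation:
joint[0] = (0.0000, 0.0000)  (base)
link 0: phi[0] = 60 = 60 deg
  cos(60 deg) = 0.5000, sin(60 deg) = 0.8660
  joint[1] = (0.0000, 0.0000) + 8 * (0.5000, 0.8660) = (0.0000 + 4.0000, 0.0000 + 6.9282) = (4.0000, 6.9282)
link 1: phi[1] = 60 + -10 = 50 deg
  cos(50 deg) = 0.6428, sin(50 deg) = 0.7660
  joint[2] = (4.0000, 6.9282) + 9.3 * (0.6428, 0.7660) = (4.0000 + 5.9779, 6.9282 + 7.1242) = (9.9779, 14.0524)
link 2: phi[2] = 60 + -10 + 15 = 65 deg
  cos(65 deg) = 0.4226, sin(65 deg) = 0.9063
  joint[3] = (9.9779, 14.0524) + 9.1 * (0.4226, 0.9063) = (9.9779 + 3.8458, 14.0524 + 8.2474) = (13.8238, 22.2998)
link 3: phi[3] = 60 + -10 + 15 + 160 = 225 deg
  cos(225 deg) = -0.7071, sin(225 deg) = -0.7071
  joint[4] = (13.8238, 22.2998) + 7.6 * (-0.7071, -0.7071) = (13.8238 + -5.3740, 22.2998 + -5.3740) = (8.4497, 16.9258)
End effector: (8.4497, 16.9258)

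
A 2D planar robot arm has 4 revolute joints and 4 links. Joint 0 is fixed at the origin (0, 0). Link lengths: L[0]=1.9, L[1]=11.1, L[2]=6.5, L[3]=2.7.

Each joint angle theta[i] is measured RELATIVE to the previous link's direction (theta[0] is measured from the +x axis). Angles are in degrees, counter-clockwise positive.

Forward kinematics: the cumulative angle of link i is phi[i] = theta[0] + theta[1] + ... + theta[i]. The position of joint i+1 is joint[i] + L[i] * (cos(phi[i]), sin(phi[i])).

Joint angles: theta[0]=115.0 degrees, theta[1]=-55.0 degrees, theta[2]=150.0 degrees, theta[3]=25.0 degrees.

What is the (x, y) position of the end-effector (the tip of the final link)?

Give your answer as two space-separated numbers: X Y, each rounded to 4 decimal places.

Answer: -2.4308 5.8732

Derivation:
joint[0] = (0.0000, 0.0000)  (base)
link 0: phi[0] = 115 = 115 deg
  cos(115 deg) = -0.4226, sin(115 deg) = 0.9063
  joint[1] = (0.0000, 0.0000) + 1.9 * (-0.4226, 0.9063) = (0.0000 + -0.8030, 0.0000 + 1.7220) = (-0.8030, 1.7220)
link 1: phi[1] = 115 + -55 = 60 deg
  cos(60 deg) = 0.5000, sin(60 deg) = 0.8660
  joint[2] = (-0.8030, 1.7220) + 11.1 * (0.5000, 0.8660) = (-0.8030 + 5.5500, 1.7220 + 9.6129) = (4.7470, 11.3349)
link 2: phi[2] = 115 + -55 + 150 = 210 deg
  cos(210 deg) = -0.8660, sin(210 deg) = -0.5000
  joint[3] = (4.7470, 11.3349) + 6.5 * (-0.8660, -0.5000) = (4.7470 + -5.6292, 11.3349 + -3.2500) = (-0.8821, 8.0849)
link 3: phi[3] = 115 + -55 + 150 + 25 = 235 deg
  cos(235 deg) = -0.5736, sin(235 deg) = -0.8192
  joint[4] = (-0.8821, 8.0849) + 2.7 * (-0.5736, -0.8192) = (-0.8821 + -1.5487, 8.0849 + -2.2117) = (-2.4308, 5.8732)
End effector: (-2.4308, 5.8732)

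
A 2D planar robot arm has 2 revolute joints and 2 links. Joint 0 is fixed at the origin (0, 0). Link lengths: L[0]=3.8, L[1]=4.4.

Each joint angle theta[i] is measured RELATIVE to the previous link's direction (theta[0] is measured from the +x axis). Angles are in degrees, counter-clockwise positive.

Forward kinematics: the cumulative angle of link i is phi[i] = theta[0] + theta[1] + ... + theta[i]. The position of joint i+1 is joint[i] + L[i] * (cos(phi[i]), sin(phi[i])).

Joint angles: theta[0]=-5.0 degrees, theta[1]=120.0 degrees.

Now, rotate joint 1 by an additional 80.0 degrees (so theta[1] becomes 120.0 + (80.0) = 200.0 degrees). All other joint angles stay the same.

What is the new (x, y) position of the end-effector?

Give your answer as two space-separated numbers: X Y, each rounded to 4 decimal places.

Answer: -0.4645 -1.4700

Derivation:
joint[0] = (0.0000, 0.0000)  (base)
link 0: phi[0] = -5 = -5 deg
  cos(-5 deg) = 0.9962, sin(-5 deg) = -0.0872
  joint[1] = (0.0000, 0.0000) + 3.8 * (0.9962, -0.0872) = (0.0000 + 3.7855, 0.0000 + -0.3312) = (3.7855, -0.3312)
link 1: phi[1] = -5 + 200 = 195 deg
  cos(195 deg) = -0.9659, sin(195 deg) = -0.2588
  joint[2] = (3.7855, -0.3312) + 4.4 * (-0.9659, -0.2588) = (3.7855 + -4.2501, -0.3312 + -1.1388) = (-0.4645, -1.4700)
End effector: (-0.4645, -1.4700)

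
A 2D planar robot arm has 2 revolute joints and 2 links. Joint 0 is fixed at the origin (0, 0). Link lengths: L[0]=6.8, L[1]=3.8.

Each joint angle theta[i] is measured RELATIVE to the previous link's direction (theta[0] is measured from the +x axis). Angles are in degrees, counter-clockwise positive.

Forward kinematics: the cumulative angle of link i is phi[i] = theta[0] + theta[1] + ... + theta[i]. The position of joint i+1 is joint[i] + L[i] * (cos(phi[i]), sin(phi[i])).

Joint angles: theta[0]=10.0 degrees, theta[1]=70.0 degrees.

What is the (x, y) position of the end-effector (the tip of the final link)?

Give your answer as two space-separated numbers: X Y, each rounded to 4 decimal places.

Answer: 7.3566 4.9231

Derivation:
joint[0] = (0.0000, 0.0000)  (base)
link 0: phi[0] = 10 = 10 deg
  cos(10 deg) = 0.9848, sin(10 deg) = 0.1736
  joint[1] = (0.0000, 0.0000) + 6.8 * (0.9848, 0.1736) = (0.0000 + 6.6967, 0.0000 + 1.1808) = (6.6967, 1.1808)
link 1: phi[1] = 10 + 70 = 80 deg
  cos(80 deg) = 0.1736, sin(80 deg) = 0.9848
  joint[2] = (6.6967, 1.1808) + 3.8 * (0.1736, 0.9848) = (6.6967 + 0.6599, 1.1808 + 3.7423) = (7.3566, 4.9231)
End effector: (7.3566, 4.9231)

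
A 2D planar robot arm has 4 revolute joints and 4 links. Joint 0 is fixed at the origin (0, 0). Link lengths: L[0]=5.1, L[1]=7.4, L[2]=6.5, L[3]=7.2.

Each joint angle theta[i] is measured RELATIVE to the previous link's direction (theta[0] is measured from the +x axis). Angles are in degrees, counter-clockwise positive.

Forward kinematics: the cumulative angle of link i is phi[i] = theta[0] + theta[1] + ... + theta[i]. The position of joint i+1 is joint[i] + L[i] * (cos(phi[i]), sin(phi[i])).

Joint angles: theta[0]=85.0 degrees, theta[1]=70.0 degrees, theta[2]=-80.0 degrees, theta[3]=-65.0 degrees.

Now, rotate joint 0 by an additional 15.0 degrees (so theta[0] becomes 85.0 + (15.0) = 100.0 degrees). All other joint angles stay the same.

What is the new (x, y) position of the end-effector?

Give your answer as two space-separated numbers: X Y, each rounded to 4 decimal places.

Answer: -1.6478 15.8504

Derivation:
joint[0] = (0.0000, 0.0000)  (base)
link 0: phi[0] = 100 = 100 deg
  cos(100 deg) = -0.1736, sin(100 deg) = 0.9848
  joint[1] = (0.0000, 0.0000) + 5.1 * (-0.1736, 0.9848) = (0.0000 + -0.8856, 0.0000 + 5.0225) = (-0.8856, 5.0225)
link 1: phi[1] = 100 + 70 = 170 deg
  cos(170 deg) = -0.9848, sin(170 deg) = 0.1736
  joint[2] = (-0.8856, 5.0225) + 7.4 * (-0.9848, 0.1736) = (-0.8856 + -7.2876, 5.0225 + 1.2850) = (-8.1732, 6.3075)
link 2: phi[2] = 100 + 70 + -80 = 90 deg
  cos(90 deg) = 0.0000, sin(90 deg) = 1.0000
  joint[3] = (-8.1732, 6.3075) + 6.5 * (0.0000, 1.0000) = (-8.1732 + 0.0000, 6.3075 + 6.5000) = (-8.1732, 12.8075)
link 3: phi[3] = 100 + 70 + -80 + -65 = 25 deg
  cos(25 deg) = 0.9063, sin(25 deg) = 0.4226
  joint[4] = (-8.1732, 12.8075) + 7.2 * (0.9063, 0.4226) = (-8.1732 + 6.5254, 12.8075 + 3.0429) = (-1.6478, 15.8504)
End effector: (-1.6478, 15.8504)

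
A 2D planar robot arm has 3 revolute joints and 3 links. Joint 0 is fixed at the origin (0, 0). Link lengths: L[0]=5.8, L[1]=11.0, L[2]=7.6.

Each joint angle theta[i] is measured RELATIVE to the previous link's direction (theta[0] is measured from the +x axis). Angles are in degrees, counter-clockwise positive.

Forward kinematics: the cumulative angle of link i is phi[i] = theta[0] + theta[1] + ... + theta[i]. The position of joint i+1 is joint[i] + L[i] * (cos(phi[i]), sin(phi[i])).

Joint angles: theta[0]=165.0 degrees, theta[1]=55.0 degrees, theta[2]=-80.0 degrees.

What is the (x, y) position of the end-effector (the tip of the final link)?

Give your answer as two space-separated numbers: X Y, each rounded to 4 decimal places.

Answer: -19.8508 -0.6843

Derivation:
joint[0] = (0.0000, 0.0000)  (base)
link 0: phi[0] = 165 = 165 deg
  cos(165 deg) = -0.9659, sin(165 deg) = 0.2588
  joint[1] = (0.0000, 0.0000) + 5.8 * (-0.9659, 0.2588) = (0.0000 + -5.6024, 0.0000 + 1.5012) = (-5.6024, 1.5012)
link 1: phi[1] = 165 + 55 = 220 deg
  cos(220 deg) = -0.7660, sin(220 deg) = -0.6428
  joint[2] = (-5.6024, 1.5012) + 11 * (-0.7660, -0.6428) = (-5.6024 + -8.4265, 1.5012 + -7.0707) = (-14.0289, -5.5695)
link 2: phi[2] = 165 + 55 + -80 = 140 deg
  cos(140 deg) = -0.7660, sin(140 deg) = 0.6428
  joint[3] = (-14.0289, -5.5695) + 7.6 * (-0.7660, 0.6428) = (-14.0289 + -5.8219, -5.5695 + 4.8852) = (-19.8508, -0.6843)
End effector: (-19.8508, -0.6843)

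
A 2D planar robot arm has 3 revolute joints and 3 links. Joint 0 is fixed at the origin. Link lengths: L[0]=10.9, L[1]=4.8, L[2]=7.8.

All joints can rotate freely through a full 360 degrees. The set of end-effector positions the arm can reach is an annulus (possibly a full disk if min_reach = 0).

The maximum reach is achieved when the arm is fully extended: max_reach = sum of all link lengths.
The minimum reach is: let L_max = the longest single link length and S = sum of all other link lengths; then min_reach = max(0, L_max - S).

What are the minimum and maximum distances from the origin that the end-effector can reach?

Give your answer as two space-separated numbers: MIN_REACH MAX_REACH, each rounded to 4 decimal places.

Link lengths: [10.9, 4.8, 7.8]
max_reach = 10.9 + 4.8 + 7.8 = 23.5
L_max = max([10.9, 4.8, 7.8]) = 10.9
S (sum of others) = 23.5 - 10.9 = 12.6
min_reach = max(0, 10.9 - 12.6) = max(0, -1.7) = 0

Answer: 0.0000 23.5000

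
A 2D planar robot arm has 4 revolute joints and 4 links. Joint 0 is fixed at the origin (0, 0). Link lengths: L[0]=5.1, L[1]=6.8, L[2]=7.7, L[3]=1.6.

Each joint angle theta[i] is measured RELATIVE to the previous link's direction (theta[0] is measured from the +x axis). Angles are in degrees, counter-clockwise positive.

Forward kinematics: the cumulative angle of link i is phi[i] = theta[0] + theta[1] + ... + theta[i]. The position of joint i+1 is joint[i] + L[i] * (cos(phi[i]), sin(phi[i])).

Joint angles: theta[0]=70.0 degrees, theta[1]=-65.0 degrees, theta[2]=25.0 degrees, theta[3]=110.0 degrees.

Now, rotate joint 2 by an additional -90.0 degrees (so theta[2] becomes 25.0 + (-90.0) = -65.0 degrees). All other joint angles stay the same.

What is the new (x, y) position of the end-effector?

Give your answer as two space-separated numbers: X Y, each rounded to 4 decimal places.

joint[0] = (0.0000, 0.0000)  (base)
link 0: phi[0] = 70 = 70 deg
  cos(70 deg) = 0.3420, sin(70 deg) = 0.9397
  joint[1] = (0.0000, 0.0000) + 5.1 * (0.3420, 0.9397) = (0.0000 + 1.7443, 0.0000 + 4.7924) = (1.7443, 4.7924)
link 1: phi[1] = 70 + -65 = 5 deg
  cos(5 deg) = 0.9962, sin(5 deg) = 0.0872
  joint[2] = (1.7443, 4.7924) + 6.8 * (0.9962, 0.0872) = (1.7443 + 6.7741, 4.7924 + 0.5927) = (8.5184, 5.3851)
link 2: phi[2] = 70 + -65 + -65 = -60 deg
  cos(-60 deg) = 0.5000, sin(-60 deg) = -0.8660
  joint[3] = (8.5184, 5.3851) + 7.7 * (0.5000, -0.8660) = (8.5184 + 3.8500, 5.3851 + -6.6684) = (12.3684, -1.2833)
link 3: phi[3] = 70 + -65 + -65 + 110 = 50 deg
  cos(50 deg) = 0.6428, sin(50 deg) = 0.7660
  joint[4] = (12.3684, -1.2833) + 1.6 * (0.6428, 0.7660) = (12.3684 + 1.0285, -1.2833 + 1.2257) = (13.3969, -0.0576)
End effector: (13.3969, -0.0576)

Answer: 13.3969 -0.0576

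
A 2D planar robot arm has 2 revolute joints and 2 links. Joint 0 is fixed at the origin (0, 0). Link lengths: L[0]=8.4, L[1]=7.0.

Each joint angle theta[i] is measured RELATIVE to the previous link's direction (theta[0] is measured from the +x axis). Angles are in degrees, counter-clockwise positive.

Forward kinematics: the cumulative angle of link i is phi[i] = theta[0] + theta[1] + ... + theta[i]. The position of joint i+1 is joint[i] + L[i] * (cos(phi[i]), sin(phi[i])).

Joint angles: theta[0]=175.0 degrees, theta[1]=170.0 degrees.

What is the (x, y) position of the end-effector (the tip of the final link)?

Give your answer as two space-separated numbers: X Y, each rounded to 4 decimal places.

Answer: -1.6066 -1.0796

Derivation:
joint[0] = (0.0000, 0.0000)  (base)
link 0: phi[0] = 175 = 175 deg
  cos(175 deg) = -0.9962, sin(175 deg) = 0.0872
  joint[1] = (0.0000, 0.0000) + 8.4 * (-0.9962, 0.0872) = (0.0000 + -8.3680, 0.0000 + 0.7321) = (-8.3680, 0.7321)
link 1: phi[1] = 175 + 170 = 345 deg
  cos(345 deg) = 0.9659, sin(345 deg) = -0.2588
  joint[2] = (-8.3680, 0.7321) + 7 * (0.9659, -0.2588) = (-8.3680 + 6.7615, 0.7321 + -1.8117) = (-1.6066, -1.0796)
End effector: (-1.6066, -1.0796)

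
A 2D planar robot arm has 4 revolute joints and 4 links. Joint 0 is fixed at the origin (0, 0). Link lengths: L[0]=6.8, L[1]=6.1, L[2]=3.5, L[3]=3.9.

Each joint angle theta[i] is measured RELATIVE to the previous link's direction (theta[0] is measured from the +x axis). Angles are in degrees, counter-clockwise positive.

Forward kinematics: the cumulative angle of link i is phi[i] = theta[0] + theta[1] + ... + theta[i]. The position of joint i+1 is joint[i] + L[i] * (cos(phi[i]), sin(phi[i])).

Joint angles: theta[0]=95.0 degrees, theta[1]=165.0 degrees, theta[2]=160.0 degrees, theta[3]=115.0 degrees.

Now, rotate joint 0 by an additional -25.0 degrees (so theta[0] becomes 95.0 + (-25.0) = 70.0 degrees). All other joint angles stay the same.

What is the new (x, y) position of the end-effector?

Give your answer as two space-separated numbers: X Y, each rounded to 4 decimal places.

Answer: -1.6835 5.3506

Derivation:
joint[0] = (0.0000, 0.0000)  (base)
link 0: phi[0] = 70 = 70 deg
  cos(70 deg) = 0.3420, sin(70 deg) = 0.9397
  joint[1] = (0.0000, 0.0000) + 6.8 * (0.3420, 0.9397) = (0.0000 + 2.3257, 0.0000 + 6.3899) = (2.3257, 6.3899)
link 1: phi[1] = 70 + 165 = 235 deg
  cos(235 deg) = -0.5736, sin(235 deg) = -0.8192
  joint[2] = (2.3257, 6.3899) + 6.1 * (-0.5736, -0.8192) = (2.3257 + -3.4988, 6.3899 + -4.9968) = (-1.1731, 1.3931)
link 2: phi[2] = 70 + 165 + 160 = 395 deg
  cos(395 deg) = 0.8192, sin(395 deg) = 0.5736
  joint[3] = (-1.1731, 1.3931) + 3.5 * (0.8192, 0.5736) = (-1.1731 + 2.8670, 1.3931 + 2.0075) = (1.6940, 3.4006)
link 3: phi[3] = 70 + 165 + 160 + 115 = 510 deg
  cos(510 deg) = -0.8660, sin(510 deg) = 0.5000
  joint[4] = (1.6940, 3.4006) + 3.9 * (-0.8660, 0.5000) = (1.6940 + -3.3775, 3.4006 + 1.9500) = (-1.6835, 5.3506)
End effector: (-1.6835, 5.3506)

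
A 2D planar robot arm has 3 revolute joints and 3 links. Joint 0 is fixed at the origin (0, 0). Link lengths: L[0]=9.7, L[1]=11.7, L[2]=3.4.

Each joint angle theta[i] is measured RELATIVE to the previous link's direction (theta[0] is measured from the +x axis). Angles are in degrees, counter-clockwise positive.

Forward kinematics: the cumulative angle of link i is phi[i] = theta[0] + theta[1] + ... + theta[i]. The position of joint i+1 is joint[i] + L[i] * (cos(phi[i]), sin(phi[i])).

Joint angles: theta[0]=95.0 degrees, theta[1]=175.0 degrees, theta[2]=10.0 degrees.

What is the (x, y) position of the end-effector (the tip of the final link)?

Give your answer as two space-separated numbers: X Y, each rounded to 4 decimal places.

joint[0] = (0.0000, 0.0000)  (base)
link 0: phi[0] = 95 = 95 deg
  cos(95 deg) = -0.0872, sin(95 deg) = 0.9962
  joint[1] = (0.0000, 0.0000) + 9.7 * (-0.0872, 0.9962) = (0.0000 + -0.8454, 0.0000 + 9.6631) = (-0.8454, 9.6631)
link 1: phi[1] = 95 + 175 = 270 deg
  cos(270 deg) = -0.0000, sin(270 deg) = -1.0000
  joint[2] = (-0.8454, 9.6631) + 11.7 * (-0.0000, -1.0000) = (-0.8454 + -0.0000, 9.6631 + -11.7000) = (-0.8454, -2.0369)
link 2: phi[2] = 95 + 175 + 10 = 280 deg
  cos(280 deg) = 0.1736, sin(280 deg) = -0.9848
  joint[3] = (-0.8454, -2.0369) + 3.4 * (0.1736, -0.9848) = (-0.8454 + 0.5904, -2.0369 + -3.3483) = (-0.2550, -5.3853)
End effector: (-0.2550, -5.3853)

Answer: -0.2550 -5.3853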